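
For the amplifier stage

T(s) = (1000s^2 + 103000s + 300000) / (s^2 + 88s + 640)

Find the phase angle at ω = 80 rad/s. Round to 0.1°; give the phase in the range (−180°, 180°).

-2.8°

Substitute s = j80:
Numerator: 1000(j80)^2 + 103000(j80) + 300000 = -6100000 + j8240000
Denominator: (j80)^2 + 88(j80) + 640 = -5760 + j7040
|N| = √(6100000² + 8240000²) ≈ 1.0252e+07, ∠N ≈ 126.51°
|D| = √(5760² + 7040²) ≈ 9096.1, ∠D ≈ 129.29°
∠T = 126.51° − 129.29° = -2.78°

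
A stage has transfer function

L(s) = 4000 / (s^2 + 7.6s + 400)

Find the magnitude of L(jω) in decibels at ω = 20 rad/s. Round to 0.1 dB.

28.4 dB

At s = jω = j20:
quadratic: (j20)² + 7.6·j20 + 400 = 0 + j152 → |·| ≈ 152, ∠ ≈ 90.00°
|L| = 4000 / 152 ≈ 26.316
Gain = 20 log₁₀(26.316) ≈ 28.40 dB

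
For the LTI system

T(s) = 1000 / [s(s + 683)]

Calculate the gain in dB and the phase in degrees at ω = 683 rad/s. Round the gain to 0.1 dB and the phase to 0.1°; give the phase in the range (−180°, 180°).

-56.4 dB, -135.0°

At s = jω = j683:
pole (s+683): 683 + j683 → |·| = √(683²+683²) = √932978 ≈ 965.91, ∠ = arctan(683/683) ≈ 45.00°
pole at origin: |s| = 683, ∠ = 90.00° (in denominator)
|T| = 1000 / 6.5972e+05 ≈ 0.0015158
Gain = 20 log₁₀(0.0015158) ≈ -56.39 dB
∠T = 0.00° − 135.00° = -135.00°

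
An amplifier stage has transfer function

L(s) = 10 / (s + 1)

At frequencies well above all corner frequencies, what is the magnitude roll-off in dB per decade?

Each pole contributes −20 dB/decade at high frequency; each zero contributes +20 dB/decade.
Net: 0 zero(s) − 1 pole(s) → -20 dB/decade.

-20 dB/decade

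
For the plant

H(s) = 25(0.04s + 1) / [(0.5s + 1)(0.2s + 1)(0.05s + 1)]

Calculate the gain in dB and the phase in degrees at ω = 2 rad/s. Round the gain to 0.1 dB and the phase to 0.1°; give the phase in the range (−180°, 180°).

24.3 dB, -67.9°

At ω = 2 rad/s:
zero (1 + j2·0.04) = 1 + j0.08 → |·| ≈ 1.0032, ∠ ≈ 4.57°
pole (1 + j2·0.5) = 1 + j1 → |·| ≈ 1.4142, ∠ ≈ 45.00°
pole (1 + j2·0.2) = 1 + j0.4 → |·| ≈ 1.077, ∠ ≈ 21.80°
pole (1 + j2·0.05) = 1 + j0.1 → |·| ≈ 1.005, ∠ ≈ 5.71°
|H| = 25 · 1.0032 / (1.4142 · 1.077 · 1.005) ≈ 16.385
Gain = 20 log₁₀(16.385) ≈ 24.29 dB
∠H = (4.57°) − (45.00° + 21.80° + 5.71°) = -67.94°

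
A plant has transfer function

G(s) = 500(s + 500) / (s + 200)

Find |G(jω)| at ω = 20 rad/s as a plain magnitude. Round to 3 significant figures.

At s = jω = j20:
zero (s+500): 500 + j20 → |·| = √(500²+20²) = √250400 ≈ 500.4, ∠ = arctan(20/500) ≈ 2.29°
pole (s+200): 200 + j20 → |·| = √(200²+20²) = √40400 ≈ 201, ∠ = arctan(20/200) ≈ 5.71°
|G| = 500 · 500.4 / 201 ≈ 1244.8

1.24e+03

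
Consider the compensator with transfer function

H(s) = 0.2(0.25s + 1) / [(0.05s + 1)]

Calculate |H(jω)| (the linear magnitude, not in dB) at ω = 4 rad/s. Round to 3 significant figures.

At ω = 4 rad/s:
zero (1 + j4·0.25) = 1 + j1 → |·| ≈ 1.4142, ∠ ≈ 45.00°
pole (1 + j4·0.05) = 1 + j0.2 → |·| ≈ 1.0198, ∠ ≈ 11.31°
|H| = 0.2 · 1.4142 / (1.0198) ≈ 0.27735

0.277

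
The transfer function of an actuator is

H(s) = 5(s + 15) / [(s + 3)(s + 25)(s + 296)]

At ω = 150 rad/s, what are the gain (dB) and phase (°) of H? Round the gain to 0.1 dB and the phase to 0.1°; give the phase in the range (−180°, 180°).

-80.0 dB, -112.0°

At s = jω = j150:
zero (s+15): 15 + j150 → |·| = √(15²+150²) = √22725 ≈ 150.75, ∠ = arctan(150/15) ≈ 84.29°
pole (s+3): 3 + j150 → |·| = √(3²+150²) = √22509 ≈ 150.03, ∠ = arctan(150/3) ≈ 88.85°
pole (s+25): 25 + j150 → |·| = √(25²+150²) = √23125 ≈ 152.07, ∠ = arctan(150/25) ≈ 80.54°
pole (s+296): 296 + j150 → |·| = √(296²+150²) = √110116 ≈ 331.84, ∠ = arctan(150/296) ≈ 26.87°
|H| = 5 · 150.75 / 7.571e+06 ≈ 9.9558e-05
Gain = 20 log₁₀(9.9558e-05) ≈ -80.04 dB
∠H = 84.29° − 196.26° = -111.97°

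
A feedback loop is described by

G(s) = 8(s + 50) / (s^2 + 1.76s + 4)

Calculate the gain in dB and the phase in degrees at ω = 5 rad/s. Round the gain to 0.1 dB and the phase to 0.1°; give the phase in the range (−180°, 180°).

At s = jω = j5:
zero (s+50): 50 + j5 → |·| = √(50²+5²) = √2525 ≈ 50.249, ∠ = arctan(5/50) ≈ 5.71°
quadratic: (j5)² + 1.76·j5 + 4 = -21 + j8.8 → |·| ≈ 22.769, ∠ ≈ 157.26°
|G| = 8 · 50.249 / 22.769 ≈ 17.655
Gain = 20 log₁₀(17.655) ≈ 24.94 dB
∠G = 5.71° − 157.26° = -151.55°

24.9 dB, -151.6°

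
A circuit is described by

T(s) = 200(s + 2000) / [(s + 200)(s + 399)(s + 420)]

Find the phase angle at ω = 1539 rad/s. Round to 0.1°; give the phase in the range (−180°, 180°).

164.8°

At s = jω = j1539:
zero (s+2000): 2000 + j1539 → |·| = √(2000²+1539²) = √6368521 ≈ 2523.6, ∠ = arctan(1539/2000) ≈ 37.58°
pole (s+200): 200 + j1539 → |·| = √(200²+1539²) = √2408521 ≈ 1551.9, ∠ = arctan(1539/200) ≈ 82.60°
pole (s+399): 399 + j1539 → |·| = √(399²+1539²) = √2527722 ≈ 1589.9, ∠ = arctan(1539/399) ≈ 75.47°
pole (s+420): 420 + j1539 → |·| = √(420²+1539²) = √2544921 ≈ 1595.3, ∠ = arctan(1539/420) ≈ 74.74°
∠T = 37.58° − 232.81° = -195.23° ≡ 164.77° (principal value)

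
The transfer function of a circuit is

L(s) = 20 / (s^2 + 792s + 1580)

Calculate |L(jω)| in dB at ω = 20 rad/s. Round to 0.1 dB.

-58.0 dB

Substitute s = j20:
Numerator: 20 = 20 + j0
Denominator: (j20)^2 + 792(j20) + 1580 = 1180 + j15840
|N| = √(20² + 0²) ≈ 20, ∠N ≈ 0.00°
|D| = √(1180² + 15840²) ≈ 15884, ∠D ≈ 85.74°
|L| = 20 / 15884 ≈ 0.0012591
Gain = 20 log₁₀(0.0012591) ≈ -58.00 dB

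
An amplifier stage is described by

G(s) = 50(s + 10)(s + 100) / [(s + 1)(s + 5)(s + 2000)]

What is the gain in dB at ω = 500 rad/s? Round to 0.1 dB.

-32.1 dB

At s = jω = j500:
zero (s+10): 10 + j500 → |·| = √(10²+500²) = √250100 ≈ 500.1, ∠ = arctan(500/10) ≈ 88.85°
zero (s+100): 100 + j500 → |·| = √(100²+500²) = √260000 ≈ 509.9, ∠ = arctan(500/100) ≈ 78.69°
pole (s+1): 1 + j500 → |·| = √(1²+500²) = √250001 ≈ 500, ∠ = arctan(500/1) ≈ 89.89°
pole (s+5): 5 + j500 → |·| = √(5²+500²) = √250025 ≈ 500.02, ∠ = arctan(500/5) ≈ 89.43°
pole (s+2000): 2000 + j500 → |·| = √(2000²+500²) = √4250000 ≈ 2061.6, ∠ = arctan(500/2000) ≈ 14.04°
|G| = 50 · 2.55e+05 / 5.1542e+08 ≈ 0.024737
Gain = 20 log₁₀(0.024737) ≈ -32.13 dB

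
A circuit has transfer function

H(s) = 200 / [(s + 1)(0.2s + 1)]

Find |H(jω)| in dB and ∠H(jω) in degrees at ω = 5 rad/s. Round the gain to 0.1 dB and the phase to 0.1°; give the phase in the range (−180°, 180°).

At ω = 5 rad/s:
pole (1 + j5·1) = 1 + j5 → |·| ≈ 5.099, ∠ ≈ 78.69°
pole (1 + j5·0.2) = 1 + j1 → |·| ≈ 1.4142, ∠ ≈ 45.00°
|H| = 200 · 1 / (5.099 · 1.4142) ≈ 27.735
Gain = 20 log₁₀(27.735) ≈ 28.86 dB
∠H = (0°) − (78.69° + 45.00°) = -123.69°

28.9 dB, -123.7°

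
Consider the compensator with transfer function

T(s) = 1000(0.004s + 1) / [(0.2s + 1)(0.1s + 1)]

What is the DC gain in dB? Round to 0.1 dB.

T(0) = 1000 · 1 / 1 = 1000
20 log₁₀(1000) ≈ 60.00 dB

60.0 dB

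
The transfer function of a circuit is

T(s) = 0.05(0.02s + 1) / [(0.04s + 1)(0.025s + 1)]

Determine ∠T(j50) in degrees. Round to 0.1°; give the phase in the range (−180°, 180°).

-69.8°

At ω = 50 rad/s:
zero (1 + j50·0.02) = 1 + j1 → |·| ≈ 1.4142, ∠ ≈ 45.00°
pole (1 + j50·0.04) = 1 + j2 → |·| ≈ 2.2361, ∠ ≈ 63.43°
pole (1 + j50·0.025) = 1 + j1.25 → |·| ≈ 1.6008, ∠ ≈ 51.34°
∠T = (45.00°) − (63.43° + 51.34°) = -69.77°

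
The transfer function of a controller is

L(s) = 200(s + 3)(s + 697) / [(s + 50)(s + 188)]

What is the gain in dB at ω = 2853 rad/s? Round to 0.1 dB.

At s = jω = j2853:
zero (s+3): 3 + j2853 → |·| = √(3²+2853²) = √8139618 ≈ 2853, ∠ = arctan(2853/3) ≈ 89.94°
zero (s+697): 697 + j2853 → |·| = √(697²+2853²) = √8625418 ≈ 2936.9, ∠ = arctan(2853/697) ≈ 76.27°
pole (s+50): 50 + j2853 → |·| = √(50²+2853²) = √8142109 ≈ 2853.4, ∠ = arctan(2853/50) ≈ 89.00°
pole (s+188): 188 + j2853 → |·| = √(188²+2853²) = √8174953 ≈ 2859.2, ∠ = arctan(2853/188) ≈ 86.23°
|L| = 200 · 8.379e+06 / 8.1584e+06 ≈ 205.41
Gain = 20 log₁₀(205.41) ≈ 46.25 dB

46.3 dB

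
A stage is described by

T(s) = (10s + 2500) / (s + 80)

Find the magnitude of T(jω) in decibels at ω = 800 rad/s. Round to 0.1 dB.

20.4 dB

Substitute s = j800:
Numerator: 10(j800) + 2500 = 2500 + j8000
Denominator: (j800) + 80 = 80 + j800
|N| = √(2500² + 8000²) ≈ 8381.5, ∠N ≈ 72.65°
|D| = √(80² + 800²) ≈ 803.99, ∠D ≈ 84.29°
|T| = 8381.5 / 803.99 ≈ 10.425
Gain = 20 log₁₀(10.425) ≈ 20.36 dB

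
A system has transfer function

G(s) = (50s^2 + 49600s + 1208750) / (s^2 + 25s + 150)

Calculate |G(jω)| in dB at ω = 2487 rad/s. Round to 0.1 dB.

Substitute s = j2487:
Numerator: 50(j2487)^2 + 49600(j2487) + 1208750 = -308049700 + j123355200
Denominator: (j2487)^2 + 25(j2487) + 150 = -6185019 + j62175
|N| = √(308049700² + 123355200²) ≈ 3.3183e+08, ∠N ≈ 158.18°
|D| = √(6185019² + 62175²) ≈ 6.1853e+06, ∠D ≈ 179.42°
|G| = 3.3183e+08 / 6.1853e+06 ≈ 53.648
Gain = 20 log₁₀(53.648) ≈ 34.59 dB

34.6 dB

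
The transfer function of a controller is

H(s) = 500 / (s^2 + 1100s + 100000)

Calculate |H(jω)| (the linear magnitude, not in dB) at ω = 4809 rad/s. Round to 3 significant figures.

2.12e-05

Substitute s = j4809:
Numerator: 500 = 500 + j0
Denominator: (j4809)^2 + 1100(j4809) + 100000 = -23026481 + j5289900
|N| = √(500² + 0²) ≈ 500, ∠N ≈ 0.00°
|D| = √(23026481² + 5289900²) ≈ 2.3626e+07, ∠D ≈ 167.06°
|H| = 500 / 2.3626e+07 ≈ 2.1163e-05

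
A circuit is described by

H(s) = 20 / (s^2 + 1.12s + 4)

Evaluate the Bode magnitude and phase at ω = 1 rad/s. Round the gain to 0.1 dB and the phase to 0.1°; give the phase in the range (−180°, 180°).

At s = jω = j1:
quadratic: (j1)² + 1.12·j1 + 4 = 3 + j1.12 → |·| ≈ 3.2022, ∠ ≈ 20.47°
|H| = 20 / 3.2022 ≈ 6.2457
Gain = 20 log₁₀(6.2457) ≈ 15.91 dB
∠H = 0.00° − 20.47° = -20.47°

15.9 dB, -20.5°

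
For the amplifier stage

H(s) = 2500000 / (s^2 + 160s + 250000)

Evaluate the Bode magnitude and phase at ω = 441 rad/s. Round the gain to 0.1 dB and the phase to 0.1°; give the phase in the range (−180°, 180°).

At s = jω = j441:
quadratic: (j441)² + 160·j441 + 250000 = 55519 + j70560 → |·| ≈ 89783, ∠ ≈ 51.80°
|H| = 2500000 / 89783 ≈ 27.845
Gain = 20 log₁₀(27.845) ≈ 28.89 dB
∠H = 0.00° − 51.80° = -51.80°

28.9 dB, -51.8°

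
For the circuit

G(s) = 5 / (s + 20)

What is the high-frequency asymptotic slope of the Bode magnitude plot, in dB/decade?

-20 dB/decade

Each pole contributes −20 dB/decade at high frequency; each zero contributes +20 dB/decade.
Net: 0 zero(s) − 1 pole(s) → -20 dB/decade.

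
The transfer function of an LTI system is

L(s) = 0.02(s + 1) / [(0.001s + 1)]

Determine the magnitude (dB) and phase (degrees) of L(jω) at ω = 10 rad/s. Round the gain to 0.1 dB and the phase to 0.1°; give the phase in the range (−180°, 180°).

-13.9 dB, 83.7°

At ω = 10 rad/s:
zero (1 + j10·1) = 1 + j10 → |·| ≈ 10.05, ∠ ≈ 84.29°
pole (1 + j10·0.001) = 1 + j0.01 → |·| ≈ 1, ∠ ≈ 0.57°
|L| = 0.02 · 10.05 / (1) ≈ 0.201
Gain = 20 log₁₀(0.201) ≈ -13.94 dB
∠L = (84.29°) − (0.57°) = 83.72°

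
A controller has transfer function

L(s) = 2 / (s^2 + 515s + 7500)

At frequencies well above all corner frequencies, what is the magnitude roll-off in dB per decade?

-40 dB/decade

Each pole contributes −20 dB/decade at high frequency; each zero contributes +20 dB/decade.
Net: 0 zero(s) − 2 pole(s) → -40 dB/decade.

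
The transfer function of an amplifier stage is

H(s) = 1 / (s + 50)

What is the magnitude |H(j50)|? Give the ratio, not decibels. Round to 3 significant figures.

0.0141

At s = jω = j50:
pole (s+50): 50 + j50 → |·| = √(50²+50²) = √5000 ≈ 70.711, ∠ = arctan(50/50) ≈ 45.00°
|H| = 1 / 70.711 ≈ 0.014142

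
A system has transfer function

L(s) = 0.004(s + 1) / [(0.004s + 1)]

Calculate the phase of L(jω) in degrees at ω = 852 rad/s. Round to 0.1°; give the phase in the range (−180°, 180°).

16.3°

At ω = 852 rad/s:
zero (1 + j852·1) = 1 + j852 → |·| ≈ 852, ∠ ≈ 89.93°
pole (1 + j852·0.004) = 1 + j3.408 → |·| ≈ 3.5517, ∠ ≈ 73.65°
∠L = (89.93°) − (73.65°) = 16.28°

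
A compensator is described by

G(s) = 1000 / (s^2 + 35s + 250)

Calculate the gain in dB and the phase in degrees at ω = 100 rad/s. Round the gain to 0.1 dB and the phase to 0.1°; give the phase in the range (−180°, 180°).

-20.3 dB, -160.3°

Substitute s = j100:
Numerator: 1000 = 1000 + j0
Denominator: (j100)^2 + 35(j100) + 250 = -9750 + j3500
|N| = √(1000² + 0²) ≈ 1000, ∠N ≈ 0.00°
|D| = √(9750² + 3500²) ≈ 10359, ∠D ≈ 160.25°
|G| = 1000 / 10359 ≈ 0.096534
Gain = 20 log₁₀(0.096534) ≈ -20.31 dB
∠G = 0.00° − 160.25° = -160.25°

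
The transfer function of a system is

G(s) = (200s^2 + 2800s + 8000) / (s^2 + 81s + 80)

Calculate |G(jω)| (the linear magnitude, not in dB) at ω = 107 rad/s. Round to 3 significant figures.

Substitute s = j107:
Numerator: 200(j107)^2 + 2800(j107) + 8000 = -2281800 + j299600
Denominator: (j107)^2 + 81(j107) + 80 = -11369 + j8667
|N| = √(2281800² + 299600²) ≈ 2.3014e+06, ∠N ≈ 172.52°
|D| = √(11369² + 8667²) ≈ 14296, ∠D ≈ 142.68°
|G| = 2.3014e+06 / 14296 ≈ 160.98

161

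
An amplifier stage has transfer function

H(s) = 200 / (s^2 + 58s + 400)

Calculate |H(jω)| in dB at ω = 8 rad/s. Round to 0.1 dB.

Substitute s = j8:
Numerator: 200 = 200 + j0
Denominator: (j8)^2 + 58(j8) + 400 = 336 + j464
|N| = √(200² + 0²) ≈ 200, ∠N ≈ 0.00°
|D| = √(336² + 464²) ≈ 572.88, ∠D ≈ 54.09°
|H| = 200 / 572.88 ≈ 0.34911
Gain = 20 log₁₀(0.34911) ≈ -9.14 dB

-9.1 dB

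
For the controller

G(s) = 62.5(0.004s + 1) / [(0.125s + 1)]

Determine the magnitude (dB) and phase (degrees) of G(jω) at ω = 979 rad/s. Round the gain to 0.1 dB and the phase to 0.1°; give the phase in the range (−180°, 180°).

6.3 dB, -13.9°

At ω = 979 rad/s:
zero (1 + j979·0.004) = 1 + j3.916 → |·| ≈ 4.0417, ∠ ≈ 75.67°
pole (1 + j979·0.125) = 1 + j122.375 → |·| ≈ 122.38, ∠ ≈ 89.53°
|G| = 62.5 · 4.0417 / (122.38) ≈ 2.0641
Gain = 20 log₁₀(2.0641) ≈ 6.29 dB
∠G = (75.67°) − (89.53°) = -13.86°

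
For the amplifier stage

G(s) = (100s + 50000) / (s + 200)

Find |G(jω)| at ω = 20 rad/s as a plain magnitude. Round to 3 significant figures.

Substitute s = j20:
Numerator: 100(j20) + 50000 = 50000 + j2000
Denominator: (j20) + 200 = 200 + j20
|N| = √(50000² + 2000²) ≈ 50040, ∠N ≈ 2.29°
|D| = √(200² + 20²) ≈ 201, ∠D ≈ 5.71°
|G| = 50040 / 201 ≈ 248.96

249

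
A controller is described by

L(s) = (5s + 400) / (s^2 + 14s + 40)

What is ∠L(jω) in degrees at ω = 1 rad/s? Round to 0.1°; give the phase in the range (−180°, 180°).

Substitute s = j1:
Numerator: 5(j1) + 400 = 400 + j5
Denominator: (j1)^2 + 14(j1) + 40 = 39 + j14
|N| = √(400² + 5²) ≈ 400.03, ∠N ≈ 0.72°
|D| = √(39² + 14²) ≈ 41.437, ∠D ≈ 19.75°
∠L = 0.72° − 19.75° = -19.03°

-19.0°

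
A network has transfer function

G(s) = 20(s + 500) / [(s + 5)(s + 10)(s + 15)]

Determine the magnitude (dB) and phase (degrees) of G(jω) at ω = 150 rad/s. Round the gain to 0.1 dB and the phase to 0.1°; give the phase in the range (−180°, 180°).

-50.3 dB, 118.1°

At s = jω = j150:
zero (s+500): 500 + j150 → |·| = √(500²+150²) = √272500 ≈ 522.02, ∠ = arctan(150/500) ≈ 16.70°
pole (s+5): 5 + j150 → |·| = √(5²+150²) = √22525 ≈ 150.08, ∠ = arctan(150/5) ≈ 88.09°
pole (s+10): 10 + j150 → |·| = √(10²+150²) = √22600 ≈ 150.33, ∠ = arctan(150/10) ≈ 86.19°
pole (s+15): 15 + j150 → |·| = √(15²+150²) = √22725 ≈ 150.75, ∠ = arctan(150/15) ≈ 84.29°
|G| = 20 · 522.02 / 3.4012e+06 ≈ 0.0030696
Gain = 20 log₁₀(0.0030696) ≈ -50.26 dB
∠G = 16.70° − 258.57° = -241.87° ≡ 118.13° (principal value)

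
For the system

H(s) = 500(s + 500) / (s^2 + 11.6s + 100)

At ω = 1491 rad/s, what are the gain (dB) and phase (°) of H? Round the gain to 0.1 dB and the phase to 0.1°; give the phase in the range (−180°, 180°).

-9.0 dB, -108.1°

At s = jω = j1491:
zero (s+500): 500 + j1491 → |·| = √(500²+1491²) = √2473081 ≈ 1572.6, ∠ = arctan(1491/500) ≈ 71.46°
quadratic: (j1491)² + 11.6·j1491 + 100 = -2222981 + j17295.6 → |·| ≈ 2.223e+06, ∠ ≈ 179.55°
|H| = 500 · 1572.6 / 2.223e+06 ≈ 0.35371
Gain = 20 log₁₀(0.35371) ≈ -9.03 dB
∠H = 71.46° − 179.55° = -108.09°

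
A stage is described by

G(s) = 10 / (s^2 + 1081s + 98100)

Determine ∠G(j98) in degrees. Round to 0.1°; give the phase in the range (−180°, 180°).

-50.1°

Substitute s = j98:
Numerator: 10 = 10 + j0
Denominator: (j98)^2 + 1081(j98) + 98100 = 88496 + j105938
|N| = √(10² + 0²) ≈ 10, ∠N ≈ 0.00°
|D| = √(88496² + 105938²) ≈ 1.3804e+05, ∠D ≈ 50.13°
∠G = 0.00° − 50.13° = -50.13°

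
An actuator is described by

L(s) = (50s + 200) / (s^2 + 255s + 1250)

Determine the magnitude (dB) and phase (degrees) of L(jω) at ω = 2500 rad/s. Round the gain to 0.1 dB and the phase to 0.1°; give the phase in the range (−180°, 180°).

-34.0 dB, -84.3°

Substitute s = j2500:
Numerator: 50(j2500) + 200 = 200 + j125000
Denominator: (j2500)^2 + 255(j2500) + 1250 = -6248750 + j637500
|N| = √(200² + 125000²) ≈ 1.25e+05, ∠N ≈ 89.91°
|D| = √(6248750² + 637500²) ≈ 6.2812e+06, ∠D ≈ 174.17°
|L| = 1.25e+05 / 6.2812e+06 ≈ 0.019901
Gain = 20 log₁₀(0.019901) ≈ -34.02 dB
∠L = 89.91° − 174.17° = -84.26°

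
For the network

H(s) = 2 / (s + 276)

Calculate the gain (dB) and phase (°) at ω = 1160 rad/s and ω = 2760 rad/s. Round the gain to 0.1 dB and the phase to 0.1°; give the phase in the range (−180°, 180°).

ω = 1160: -55.5 dB, -76.6°; ω = 2760: -62.8 dB, -84.3°

Substitute s = j1160:
Numerator: 2 = 2 + j0
Denominator: (j1160) + 276 = 276 + j1160
|N| = √(2² + 0²) ≈ 2, ∠N ≈ 0.00°
|D| = √(276² + 1160²) ≈ 1192.4, ∠D ≈ 76.62°
|H| = 2 / 1192.4 ≈ 0.0016773
Gain = 20 log₁₀(0.0016773) ≈ -55.51 dB
∠H = 0.00° − 76.62° = -76.62°

Substitute s = j2760:
Numerator: 2 = 2 + j0
Denominator: (j2760) + 276 = 276 + j2760
|N| = √(2² + 0²) ≈ 2, ∠N ≈ 0.00°
|D| = √(276² + 2760²) ≈ 2773.8, ∠D ≈ 84.29°
|H| = 2 / 2773.8 ≈ 0.00072103
Gain = 20 log₁₀(0.00072103) ≈ -62.84 dB
∠H = 0.00° − 84.29° = -84.29°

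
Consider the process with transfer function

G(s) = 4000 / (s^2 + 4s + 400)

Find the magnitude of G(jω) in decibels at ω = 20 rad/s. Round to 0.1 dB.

At s = jω = j20:
quadratic: (j20)² + 4·j20 + 400 = 0 + j80 → |·| ≈ 80, ∠ ≈ 90.00°
|G| = 4000 / 80 ≈ 50
Gain = 20 log₁₀(50) ≈ 33.98 dB

34.0 dB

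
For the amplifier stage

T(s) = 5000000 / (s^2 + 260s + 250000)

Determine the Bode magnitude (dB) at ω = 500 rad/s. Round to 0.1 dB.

31.7 dB

At s = jω = j500:
quadratic: (j500)² + 260·j500 + 250000 = 0 + j130000 → |·| ≈ 1.3e+05, ∠ ≈ 90.00°
|T| = 5000000 / 1.3e+05 ≈ 38.462
Gain = 20 log₁₀(38.462) ≈ 31.70 dB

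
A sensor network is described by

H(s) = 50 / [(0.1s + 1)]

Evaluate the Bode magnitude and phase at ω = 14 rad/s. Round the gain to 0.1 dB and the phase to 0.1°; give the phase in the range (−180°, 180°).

At ω = 14 rad/s:
pole (1 + j14·0.1) = 1 + j1.4 → |·| ≈ 1.7205, ∠ ≈ 54.46°
|H| = 50 · 1 / (1.7205) ≈ 29.061
Gain = 20 log₁₀(29.061) ≈ 29.27 dB
∠H = (0°) − (54.46°) = -54.46°

29.3 dB, -54.5°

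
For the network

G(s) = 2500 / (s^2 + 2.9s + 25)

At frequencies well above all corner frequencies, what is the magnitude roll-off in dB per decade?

Each pole contributes −20 dB/decade at high frequency; each zero contributes +20 dB/decade.
Net: 0 zero(s) − 2 pole(s) → -40 dB/decade.

-40 dB/decade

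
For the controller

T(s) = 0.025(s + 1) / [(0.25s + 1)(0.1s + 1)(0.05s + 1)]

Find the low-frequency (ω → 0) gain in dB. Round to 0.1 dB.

T(0) = 0.025 · 1 / 1 = 0.025
20 log₁₀(0.025) ≈ -32.04 dB

-32.0 dB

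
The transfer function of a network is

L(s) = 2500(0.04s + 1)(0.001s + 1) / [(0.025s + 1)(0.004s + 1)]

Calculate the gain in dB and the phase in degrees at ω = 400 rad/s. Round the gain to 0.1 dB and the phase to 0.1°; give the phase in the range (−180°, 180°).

At ω = 400 rad/s:
zero (1 + j400·0.04) = 1 + j16 → |·| ≈ 16.031, ∠ ≈ 86.42°
zero (1 + j400·0.001) = 1 + j0.4 → |·| ≈ 1.077, ∠ ≈ 21.80°
pole (1 + j400·0.025) = 1 + j10 → |·| ≈ 10.05, ∠ ≈ 84.29°
pole (1 + j400·0.004) = 1 + j1.6 → |·| ≈ 1.8868, ∠ ≈ 57.99°
|L| = 2500 · 16.031 · 1.077 / (10.05 · 1.8868) ≈ 2276.3
Gain = 20 log₁₀(2276.3) ≈ 67.14 dB
∠L = (86.42° + 21.80°) − (84.29° + 57.99°) = -34.06°

67.1 dB, -34.1°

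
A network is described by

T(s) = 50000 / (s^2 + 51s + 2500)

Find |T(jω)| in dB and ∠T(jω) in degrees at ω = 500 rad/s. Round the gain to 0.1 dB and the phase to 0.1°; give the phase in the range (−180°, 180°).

At s = jω = j500:
quadratic: (j500)² + 51·j500 + 2500 = -247500 + j25500 → |·| ≈ 2.4881e+05, ∠ ≈ 174.12°
|T| = 50000 / 2.4881e+05 ≈ 0.20096
Gain = 20 log₁₀(0.20096) ≈ -13.94 dB
∠T = 0.00° − 174.12° = -174.12°

-13.9 dB, -174.1°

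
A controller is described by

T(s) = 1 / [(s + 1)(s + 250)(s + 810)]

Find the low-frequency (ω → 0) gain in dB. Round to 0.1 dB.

T(0) = 1 / (1·250·810) ≈ 4.9383e-06
20 log₁₀(4.9383e-06) ≈ -106.13 dB

-106.1 dB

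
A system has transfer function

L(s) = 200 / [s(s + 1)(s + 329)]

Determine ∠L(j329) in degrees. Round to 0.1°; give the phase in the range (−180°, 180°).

135.2°

At s = jω = j329:
pole (s+1): 1 + j329 → |·| = √(1²+329²) = √108242 ≈ 329, ∠ = arctan(329/1) ≈ 89.83°
pole (s+329): 329 + j329 → |·| = √(329²+329²) = √216482 ≈ 465.28, ∠ = arctan(329/329) ≈ 45.00°
pole at origin: |s| = 329, ∠ = 90.00° (in denominator)
∠L = 0.00° − 224.83° = -224.83° ≡ 135.17° (principal value)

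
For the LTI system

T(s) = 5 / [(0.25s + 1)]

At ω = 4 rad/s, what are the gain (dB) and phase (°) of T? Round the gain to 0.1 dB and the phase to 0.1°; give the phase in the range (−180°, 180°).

At ω = 4 rad/s:
pole (1 + j4·0.25) = 1 + j1 → |·| ≈ 1.4142, ∠ ≈ 45.00°
|T| = 5 · 1 / (1.4142) ≈ 3.5356
Gain = 20 log₁₀(3.5356) ≈ 10.97 dB
∠T = (0°) − (45.00°) = -45.00°

11.0 dB, -45.0°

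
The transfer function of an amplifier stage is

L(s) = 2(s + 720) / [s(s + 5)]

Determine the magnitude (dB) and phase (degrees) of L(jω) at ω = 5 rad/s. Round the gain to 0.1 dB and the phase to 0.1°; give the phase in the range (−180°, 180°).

32.2 dB, -134.6°

At s = jω = j5:
zero (s+720): 720 + j5 → |·| = √(720²+5²) = √518425 ≈ 720.02, ∠ = arctan(5/720) ≈ 0.40°
pole (s+5): 5 + j5 → |·| = √(5²+5²) = √50 ≈ 7.0711, ∠ = arctan(5/5) ≈ 45.00°
pole at origin: |s| = 5, ∠ = 90.00° (in denominator)
|L| = 2 · 720.02 / 35.355 ≈ 40.731
Gain = 20 log₁₀(40.731) ≈ 32.20 dB
∠L = 0.40° − 135.00° = -134.60°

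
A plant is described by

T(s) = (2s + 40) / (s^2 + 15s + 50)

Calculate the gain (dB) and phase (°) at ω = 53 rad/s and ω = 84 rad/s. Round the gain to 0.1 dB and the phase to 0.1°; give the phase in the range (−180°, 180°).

ω = 53: -28.1 dB, -94.6°; ω = 84: -32.3 dB, -93.2°

Substitute s = j53:
Numerator: 2(j53) + 40 = 40 + j106
Denominator: (j53)^2 + 15(j53) + 50 = -2759 + j795
|N| = √(40² + 106²) ≈ 113.3, ∠N ≈ 69.33°
|D| = √(2759² + 795²) ≈ 2871.3, ∠D ≈ 163.93°
|T| = 113.3 / 2871.3 ≈ 0.039459
Gain = 20 log₁₀(0.039459) ≈ -28.08 dB
∠T = 69.33° − 163.93° = -94.60°

Substitute s = j84:
Numerator: 2(j84) + 40 = 40 + j168
Denominator: (j84)^2 + 15(j84) + 50 = -7006 + j1260
|N| = √(40² + 168²) ≈ 172.7, ∠N ≈ 76.61°
|D| = √(7006² + 1260²) ≈ 7118.4, ∠D ≈ 169.80°
|T| = 172.7 / 7118.4 ≈ 0.024261
Gain = 20 log₁₀(0.024261) ≈ -32.30 dB
∠T = 76.61° − 169.80° = -93.19°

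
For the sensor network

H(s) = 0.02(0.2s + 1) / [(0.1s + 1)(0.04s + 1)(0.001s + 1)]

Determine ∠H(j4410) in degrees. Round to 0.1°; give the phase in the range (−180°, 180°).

At ω = 4410 rad/s:
zero (1 + j4410·0.2) = 1 + j882 → |·| ≈ 882, ∠ ≈ 89.94°
pole (1 + j4410·0.1) = 1 + j441 → |·| ≈ 441, ∠ ≈ 89.87°
pole (1 + j4410·0.04) = 1 + j176.4 → |·| ≈ 176.4, ∠ ≈ 89.68°
pole (1 + j4410·0.001) = 1 + j4.41 → |·| ≈ 4.522, ∠ ≈ 77.22°
∠H = (89.94°) − (89.87° + 89.68° + 77.22°) = -166.83°

-166.8°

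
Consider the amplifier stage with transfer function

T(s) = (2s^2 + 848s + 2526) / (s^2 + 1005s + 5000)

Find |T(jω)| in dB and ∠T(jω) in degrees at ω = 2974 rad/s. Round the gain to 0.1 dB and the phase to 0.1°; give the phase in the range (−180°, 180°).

Substitute s = j2974:
Numerator: 2(j2974)^2 + 848(j2974) + 2526 = -17686826 + j2521952
Denominator: (j2974)^2 + 1005(j2974) + 5000 = -8839676 + j2988870
|N| = √(17686826² + 2521952²) ≈ 1.7866e+07, ∠N ≈ 171.88°
|D| = √(8839676² + 2988870²) ≈ 9.3313e+06, ∠D ≈ 161.32°
|T| = 1.7866e+07 / 9.3313e+06 ≈ 1.9146
Gain = 20 log₁₀(1.9146) ≈ 5.64 dB
∠T = 171.88° − 161.32° = 10.56°

5.6 dB, 10.6°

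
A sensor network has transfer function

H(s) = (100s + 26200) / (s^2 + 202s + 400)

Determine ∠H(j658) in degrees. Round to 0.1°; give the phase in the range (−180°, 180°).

-94.6°

Substitute s = j658:
Numerator: 100(j658) + 26200 = 26200 + j65800
Denominator: (j658)^2 + 202(j658) + 400 = -432564 + j132916
|N| = √(26200² + 65800²) ≈ 70824, ∠N ≈ 68.29°
|D| = √(432564² + 132916²) ≈ 4.5252e+05, ∠D ≈ 162.92°
∠H = 68.29° − 162.92° = -94.63°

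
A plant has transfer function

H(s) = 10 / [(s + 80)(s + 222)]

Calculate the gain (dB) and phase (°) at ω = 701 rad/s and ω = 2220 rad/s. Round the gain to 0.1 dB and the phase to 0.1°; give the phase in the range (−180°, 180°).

ω = 701: -94.3 dB, -155.9°; ω = 2220: -113.9 dB, -172.2°

At s = jω = j701:
pole (s+80): 80 + j701 → |·| = √(80²+701²) = √497801 ≈ 705.55, ∠ = arctan(701/80) ≈ 83.49°
pole (s+222): 222 + j701 → |·| = √(222²+701²) = √540685 ≈ 735.31, ∠ = arctan(701/222) ≈ 72.43°
|H| = 10 / 5.188e+05 ≈ 1.9275e-05
Gain = 20 log₁₀(1.9275e-05) ≈ -94.30 dB
∠H = 0.00° − 155.92° = -155.92°

At s = jω = j2220:
pole (s+80): 80 + j2220 → |·| = √(80²+2220²) = √4934800 ≈ 2221.4, ∠ = arctan(2220/80) ≈ 87.94°
pole (s+222): 222 + j2220 → |·| = √(222²+2220²) = √4977684 ≈ 2231.1, ∠ = arctan(2220/222) ≈ 84.29°
|H| = 10 / 4.9562e+06 ≈ 2.0177e-06
Gain = 20 log₁₀(2.0177e-06) ≈ -113.90 dB
∠H = 0.00° − 172.23° = -172.23°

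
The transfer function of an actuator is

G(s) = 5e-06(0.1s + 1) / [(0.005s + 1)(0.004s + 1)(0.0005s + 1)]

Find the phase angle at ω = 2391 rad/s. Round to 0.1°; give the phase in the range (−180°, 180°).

-129.6°

At ω = 2391 rad/s:
zero (1 + j2391·0.1) = 1 + j239.1 → |·| ≈ 239.1, ∠ ≈ 89.76°
pole (1 + j2391·0.005) = 1 + j11.955 → |·| ≈ 11.997, ∠ ≈ 85.22°
pole (1 + j2391·0.004) = 1 + j9.564 → |·| ≈ 9.6161, ∠ ≈ 84.03°
pole (1 + j2391·0.0005) = 1 + j1.1955 → |·| ≈ 1.5586, ∠ ≈ 50.09°
∠G = (89.76°) − (85.22° + 84.03° + 50.09°) = -129.58°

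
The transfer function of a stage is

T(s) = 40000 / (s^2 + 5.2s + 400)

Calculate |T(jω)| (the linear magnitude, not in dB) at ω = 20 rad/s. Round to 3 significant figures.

385

At s = jω = j20:
quadratic: (j20)² + 5.2·j20 + 400 = 0 + j104 → |·| ≈ 104, ∠ ≈ 90.00°
|T| = 40000 / 104 ≈ 384.62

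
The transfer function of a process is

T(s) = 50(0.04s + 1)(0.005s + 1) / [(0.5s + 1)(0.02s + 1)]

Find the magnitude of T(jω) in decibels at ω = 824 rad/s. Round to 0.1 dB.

At ω = 824 rad/s:
zero (1 + j824·0.04) = 1 + j32.96 → |·| ≈ 32.975, ∠ ≈ 88.26°
zero (1 + j824·0.005) = 1 + j4.12 → |·| ≈ 4.2396, ∠ ≈ 76.36°
pole (1 + j824·0.5) = 1 + j412 → |·| ≈ 412, ∠ ≈ 89.86°
pole (1 + j824·0.02) = 1 + j16.48 → |·| ≈ 16.51, ∠ ≈ 86.53°
|T| = 50 · 32.975 · 4.2396 / (412 · 16.51) ≈ 1.0276
Gain = 20 log₁₀(1.0276) ≈ 0.24 dB

0.2 dB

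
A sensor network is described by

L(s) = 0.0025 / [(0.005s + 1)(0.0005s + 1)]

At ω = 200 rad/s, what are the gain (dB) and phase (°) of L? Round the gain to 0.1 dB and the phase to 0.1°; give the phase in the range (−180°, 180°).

-55.1 dB, -50.7°

At ω = 200 rad/s:
pole (1 + j200·0.005) = 1 + j1 → |·| ≈ 1.4142, ∠ ≈ 45.00°
pole (1 + j200·0.0005) = 1 + j0.1 → |·| ≈ 1.005, ∠ ≈ 5.71°
|L| = 0.0025 · 1 / (1.4142 · 1.005) ≈ 0.001759
Gain = 20 log₁₀(0.001759) ≈ -55.09 dB
∠L = (0°) − (45.00° + 5.71°) = -50.71°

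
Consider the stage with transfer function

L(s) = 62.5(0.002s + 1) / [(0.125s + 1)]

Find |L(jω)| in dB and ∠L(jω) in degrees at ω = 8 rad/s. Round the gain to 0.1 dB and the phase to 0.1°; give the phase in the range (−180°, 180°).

At ω = 8 rad/s:
zero (1 + j8·0.002) = 1 + j0.016 → |·| ≈ 1.0001, ∠ ≈ 0.92°
pole (1 + j8·0.125) = 1 + j1 → |·| ≈ 1.4142, ∠ ≈ 45.00°
|L| = 62.5 · 1.0001 / (1.4142) ≈ 44.199
Gain = 20 log₁₀(44.199) ≈ 32.91 dB
∠L = (0.92°) − (45.00°) = -44.08°

32.9 dB, -44.1°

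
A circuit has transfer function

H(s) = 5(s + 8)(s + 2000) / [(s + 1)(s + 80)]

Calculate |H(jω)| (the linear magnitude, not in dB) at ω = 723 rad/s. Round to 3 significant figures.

At s = jω = j723:
zero (s+8): 8 + j723 → |·| = √(8²+723²) = √522793 ≈ 723.04, ∠ = arctan(723/8) ≈ 89.37°
zero (s+2000): 2000 + j723 → |·| = √(2000²+723²) = √4522729 ≈ 2126.7, ∠ = arctan(723/2000) ≈ 19.87°
pole (s+1): 1 + j723 → |·| = √(1²+723²) = √522730 ≈ 723, ∠ = arctan(723/1) ≈ 89.92°
pole (s+80): 80 + j723 → |·| = √(80²+723²) = √529129 ≈ 727.41, ∠ = arctan(723/80) ≈ 83.69°
|H| = 5 · 1.5377e+06 / 5.2592e+05 ≈ 14.619

14.6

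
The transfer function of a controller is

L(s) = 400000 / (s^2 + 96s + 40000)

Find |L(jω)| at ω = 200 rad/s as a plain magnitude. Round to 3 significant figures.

At s = jω = j200:
quadratic: (j200)² + 96·j200 + 40000 = 0 + j19200 → |·| ≈ 19200, ∠ ≈ 90.00°
|L| = 400000 / 19200 ≈ 20.833

20.8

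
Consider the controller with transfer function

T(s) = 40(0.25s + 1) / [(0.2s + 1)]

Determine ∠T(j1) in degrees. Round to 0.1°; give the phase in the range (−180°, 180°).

At ω = 1 rad/s:
zero (1 + j1·0.25) = 1 + j0.25 → |·| ≈ 1.0308, ∠ ≈ 14.04°
pole (1 + j1·0.2) = 1 + j0.2 → |·| ≈ 1.0198, ∠ ≈ 11.31°
∠T = (14.04°) − (11.31°) = 2.73°

2.7°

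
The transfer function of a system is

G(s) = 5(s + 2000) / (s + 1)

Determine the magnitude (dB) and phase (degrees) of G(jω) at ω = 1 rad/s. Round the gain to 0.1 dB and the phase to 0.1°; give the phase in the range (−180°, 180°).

77.0 dB, -45.0°

At s = jω = j1:
zero (s+2000): 2000 + j1 → |·| = √(2000²+1²) = √4000001 ≈ 2000, ∠ = arctan(1/2000) ≈ 0.03°
pole (s+1): 1 + j1 → |·| = √(1²+1²) = √2 ≈ 1.4142, ∠ = arctan(1/1) ≈ 45.00°
|G| = 5 · 2000 / 1.4142 ≈ 7071.1
Gain = 20 log₁₀(7071.1) ≈ 76.99 dB
∠G = 0.03° − 45.00° = -44.97°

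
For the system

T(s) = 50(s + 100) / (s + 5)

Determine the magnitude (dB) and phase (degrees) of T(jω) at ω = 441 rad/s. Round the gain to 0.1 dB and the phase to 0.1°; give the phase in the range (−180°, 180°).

At s = jω = j441:
zero (s+100): 100 + j441 → |·| = √(100²+441²) = √204481 ≈ 452.2, ∠ = arctan(441/100) ≈ 77.22°
pole (s+5): 5 + j441 → |·| = √(5²+441²) = √194506 ≈ 441.03, ∠ = arctan(441/5) ≈ 89.35°
|T| = 50 · 452.2 / 441.03 ≈ 51.266
Gain = 20 log₁₀(51.266) ≈ 34.20 dB
∠T = 77.22° − 89.35° = -12.13°

34.2 dB, -12.1°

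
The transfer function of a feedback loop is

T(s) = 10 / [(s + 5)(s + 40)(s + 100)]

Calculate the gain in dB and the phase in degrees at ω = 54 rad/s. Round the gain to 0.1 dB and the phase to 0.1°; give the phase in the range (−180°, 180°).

At s = jω = j54:
pole (s+5): 5 + j54 → |·| = √(5²+54²) = √2941 ≈ 54.231, ∠ = arctan(54/5) ≈ 84.71°
pole (s+40): 40 + j54 → |·| = √(40²+54²) = √4516 ≈ 67.201, ∠ = arctan(54/40) ≈ 53.47°
pole (s+100): 100 + j54 → |·| = √(100²+54²) = √12916 ≈ 113.65, ∠ = arctan(54/100) ≈ 28.37°
|T| = 10 / 4.1418e+05 ≈ 2.4144e-05
Gain = 20 log₁₀(2.4144e-05) ≈ -92.34 dB
∠T = 0.00° − 166.55° = -166.55°

-92.3 dB, -166.6°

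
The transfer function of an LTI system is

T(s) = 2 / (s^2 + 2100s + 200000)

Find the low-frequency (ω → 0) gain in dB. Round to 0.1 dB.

T(0) = 2 / 200000 = 1e-05
20 log₁₀(1e-05) ≈ -100.00 dB

-100.0 dB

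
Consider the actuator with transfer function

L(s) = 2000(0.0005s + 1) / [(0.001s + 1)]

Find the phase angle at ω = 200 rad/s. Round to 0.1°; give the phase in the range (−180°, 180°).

At ω = 200 rad/s:
zero (1 + j200·0.0005) = 1 + j0.1 → |·| ≈ 1.005, ∠ ≈ 5.71°
pole (1 + j200·0.001) = 1 + j0.2 → |·| ≈ 1.0198, ∠ ≈ 11.31°
∠L = (5.71°) − (11.31°) = -5.60°

-5.6°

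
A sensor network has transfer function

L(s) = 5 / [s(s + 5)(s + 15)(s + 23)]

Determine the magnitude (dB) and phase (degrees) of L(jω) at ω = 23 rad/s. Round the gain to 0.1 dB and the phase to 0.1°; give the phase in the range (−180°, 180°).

-99.7 dB, 90.4°

At s = jω = j23:
pole (s+5): 5 + j23 → |·| = √(5²+23²) = √554 ≈ 23.537, ∠ = arctan(23/5) ≈ 77.74°
pole (s+15): 15 + j23 → |·| = √(15²+23²) = √754 ≈ 27.459, ∠ = arctan(23/15) ≈ 56.89°
pole (s+23): 23 + j23 → |·| = √(23²+23²) = √1058 ≈ 32.527, ∠ = arctan(23/23) ≈ 45.00°
pole at origin: |s| = 23, ∠ = 90.00° (in denominator)
|L| = 5 / 4.8351e+05 ≈ 1.0341e-05
Gain = 20 log₁₀(1.0341e-05) ≈ -99.71 dB
∠L = 0.00° − 269.63° = -269.63° ≡ 90.37° (principal value)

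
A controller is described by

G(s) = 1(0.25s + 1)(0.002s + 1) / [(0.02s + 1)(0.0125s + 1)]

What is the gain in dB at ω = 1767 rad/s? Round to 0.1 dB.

At ω = 1767 rad/s:
zero (1 + j1767·0.25) = 1 + j441.75 → |·| ≈ 441.75, ∠ ≈ 89.87°
zero (1 + j1767·0.002) = 1 + j3.534 → |·| ≈ 3.6728, ∠ ≈ 74.20°
pole (1 + j1767·0.02) = 1 + j35.34 → |·| ≈ 35.354, ∠ ≈ 88.38°
pole (1 + j1767·0.0125) = 1 + j22.0875 → |·| ≈ 22.11, ∠ ≈ 87.41°
|G| = 1 · 441.75 · 3.6728 / (35.354 · 22.11) ≈ 2.0756
Gain = 20 log₁₀(2.0756) ≈ 6.34 dB

6.3 dB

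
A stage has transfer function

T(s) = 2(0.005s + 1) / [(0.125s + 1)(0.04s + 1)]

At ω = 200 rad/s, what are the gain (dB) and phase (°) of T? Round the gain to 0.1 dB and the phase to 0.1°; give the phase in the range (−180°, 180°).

-37.1 dB, -125.6°

At ω = 200 rad/s:
zero (1 + j200·0.005) = 1 + j1 → |·| ≈ 1.4142, ∠ ≈ 45.00°
pole (1 + j200·0.125) = 1 + j25 → |·| ≈ 25.02, ∠ ≈ 87.71°
pole (1 + j200·0.04) = 1 + j8 → |·| ≈ 8.0623, ∠ ≈ 82.87°
|T| = 2 · 1.4142 / (25.02 · 8.0623) ≈ 0.014022
Gain = 20 log₁₀(0.014022) ≈ -37.06 dB
∠T = (45.00°) − (87.71° + 82.87°) = -125.58°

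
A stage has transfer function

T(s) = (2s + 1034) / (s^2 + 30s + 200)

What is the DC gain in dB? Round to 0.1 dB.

T(0) = 1034 / 200 = 5.17
20 log₁₀(5.17) ≈ 14.27 dB

14.3 dB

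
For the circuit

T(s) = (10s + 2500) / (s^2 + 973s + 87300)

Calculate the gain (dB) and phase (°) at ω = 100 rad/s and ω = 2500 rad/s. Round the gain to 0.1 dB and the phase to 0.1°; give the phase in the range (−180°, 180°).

ω = 100: -33.3 dB, -29.7°; ω = 2500: -48.4 dB, -74.2°

Substitute s = j100:
Numerator: 10(j100) + 2500 = 2500 + j1000
Denominator: (j100)^2 + 973(j100) + 87300 = 77300 + j97300
|N| = √(2500² + 1000²) ≈ 2692.6, ∠N ≈ 21.80°
|D| = √(77300² + 97300²) ≈ 1.2427e+05, ∠D ≈ 51.53°
|T| = 2692.6 / 1.2427e+05 ≈ 0.021667
Gain = 20 log₁₀(0.021667) ≈ -33.28 dB
∠T = 21.80° − 51.53° = -29.73°

Substitute s = j2500:
Numerator: 10(j2500) + 2500 = 2500 + j25000
Denominator: (j2500)^2 + 973(j2500) + 87300 = -6162700 + j2432500
|N| = √(2500² + 25000²) ≈ 25125, ∠N ≈ 84.29°
|D| = √(6162700² + 2432500²) ≈ 6.6254e+06, ∠D ≈ 158.46°
|T| = 25125 / 6.6254e+06 ≈ 0.0037922
Gain = 20 log₁₀(0.0037922) ≈ -48.42 dB
∠T = 84.29° − 158.46° = -74.17°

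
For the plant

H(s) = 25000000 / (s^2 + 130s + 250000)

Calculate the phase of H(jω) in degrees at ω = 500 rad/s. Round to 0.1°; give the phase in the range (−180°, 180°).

-90.0°

At s = jω = j500:
quadratic: (j500)² + 130·j500 + 250000 = 0 + j65000 → |·| ≈ 65000, ∠ ≈ 90.00°
∠H = 0.00° − 90.00° = -90.00°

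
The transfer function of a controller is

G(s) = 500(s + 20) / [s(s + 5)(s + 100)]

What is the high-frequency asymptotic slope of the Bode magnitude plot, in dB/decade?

Each pole contributes −20 dB/decade at high frequency; each zero contributes +20 dB/decade.
Net: 1 zero(s) − 3 pole(s) → -40 dB/decade.

-40 dB/decade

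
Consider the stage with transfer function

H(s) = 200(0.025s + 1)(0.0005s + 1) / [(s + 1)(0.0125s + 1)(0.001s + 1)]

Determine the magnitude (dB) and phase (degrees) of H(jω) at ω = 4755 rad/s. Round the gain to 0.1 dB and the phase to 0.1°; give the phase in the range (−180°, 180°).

At ω = 4755 rad/s:
zero (1 + j4755·0.025) = 1 + j118.875 → |·| ≈ 118.88, ∠ ≈ 89.52°
zero (1 + j4755·0.0005) = 1 + j2.3775 → |·| ≈ 2.5792, ∠ ≈ 67.19°
pole (1 + j4755·1) = 1 + j4755 → |·| ≈ 4755, ∠ ≈ 89.99°
pole (1 + j4755·0.0125) = 1 + j59.4375 → |·| ≈ 59.446, ∠ ≈ 89.04°
pole (1 + j4755·0.001) = 1 + j4.755 → |·| ≈ 4.859, ∠ ≈ 78.12°
|H| = 200 · 118.88 · 2.5792 / (4755 · 59.446 · 4.859) ≈ 0.044648
Gain = 20 log₁₀(0.044648) ≈ -27.00 dB
∠H = (89.52° + 67.19°) − (89.99° + 89.04° + 78.12°) = -100.44°

-27.0 dB, -100.4°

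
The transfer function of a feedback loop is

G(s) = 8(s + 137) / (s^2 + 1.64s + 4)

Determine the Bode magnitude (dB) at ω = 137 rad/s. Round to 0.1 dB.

-21.7 dB

At s = jω = j137:
zero (s+137): 137 + j137 → |·| = √(137²+137²) = √37538 ≈ 193.75, ∠ = arctan(137/137) ≈ 45.00°
quadratic: (j137)² + 1.64·j137 + 4 = -18765 + j224.68 → |·| ≈ 18766, ∠ ≈ 179.31°
|G| = 8 · 193.75 / 18766 ≈ 0.082596
Gain = 20 log₁₀(0.082596) ≈ -21.66 dB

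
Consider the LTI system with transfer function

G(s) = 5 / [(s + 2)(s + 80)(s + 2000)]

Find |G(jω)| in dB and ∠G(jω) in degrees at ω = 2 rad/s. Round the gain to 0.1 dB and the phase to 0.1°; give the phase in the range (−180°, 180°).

At s = jω = j2:
pole (s+2): 2 + j2 → |·| = √(2²+2²) = √8 ≈ 2.8284, ∠ = arctan(2/2) ≈ 45.00°
pole (s+80): 80 + j2 → |·| = √(80²+2²) = √6404 ≈ 80.025, ∠ = arctan(2/80) ≈ 1.43°
pole (s+2000): 2000 + j2 → |·| = √(2000²+2²) = √4000004 ≈ 2000, ∠ = arctan(2/2000) ≈ 0.06°
|G| = 5 / 4.5269e+05 ≈ 1.1045e-05
Gain = 20 log₁₀(1.1045e-05) ≈ -99.14 dB
∠G = 0.00° − 46.49° = -46.49°

-99.1 dB, -46.5°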